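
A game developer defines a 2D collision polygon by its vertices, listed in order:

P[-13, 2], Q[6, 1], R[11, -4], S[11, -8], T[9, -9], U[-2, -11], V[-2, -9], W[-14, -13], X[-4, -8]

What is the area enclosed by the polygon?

Apply the shoelace (surveyor's) formula: 2A = Σ (x_i·y_{i+1} − x_{i+1}·y_i), indices taken mod 9.
P→Q: (-13)(1) − (6)(2) = -25
Q→R: (6)(-4) − (11)(1) = -35
R→S: (11)(-8) − (11)(-4) = -44
S→T: (11)(-9) − (9)(-8) = -27
T→U: (9)(-11) − (-2)(-9) = -117
U→V: (-2)(-9) − (-2)(-11) = -4
V→W: (-2)(-13) − (-14)(-9) = -100
W→X: (-14)(-8) − (-4)(-13) = 60
X→P: (-4)(2) − (-13)(-8) = -112
Σ = -404
Area = |Σ|/2 = 202.

202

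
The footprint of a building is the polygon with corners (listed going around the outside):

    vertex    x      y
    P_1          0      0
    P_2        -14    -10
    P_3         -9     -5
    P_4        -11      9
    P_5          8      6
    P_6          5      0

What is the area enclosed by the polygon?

162

Σ = (0) + (-20) + (-136) + (-138) + (-30) + (0) = -324
Area = |Σ|/2 = 162.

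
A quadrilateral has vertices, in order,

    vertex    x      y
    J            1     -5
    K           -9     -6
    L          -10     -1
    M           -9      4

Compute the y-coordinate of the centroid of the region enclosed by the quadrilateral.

Apply the shoelace (surveyor's) formula. First the cross-terms c_i = x_i·y_{i+1} − x_{i+1}·y_i:
  -51, -51, -49, 41  ⇒  2A = -110, A = -55.
Then Σ (y_i + y_{i+1})·c_i = 730, so ȳ = 730 / (6·(-55)) = -73/33.

-73/33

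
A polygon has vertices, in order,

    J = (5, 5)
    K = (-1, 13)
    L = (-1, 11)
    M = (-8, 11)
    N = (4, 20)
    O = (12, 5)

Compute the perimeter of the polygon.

58

|JK| = √((-6)² + (8)²) = √100 = 10
|KL| = √((0)² + (-2)²) = √4 = 2
|LM| = √((-7)² + (0)²) = √49 = 7
|MN| = √((12)² + (9)²) = √225 = 15
|NO| = √((8)² + (-15)²) = √289 = 17
|OJ| = √((-7)² + (0)²) = √49 = 7
Perimeter = 10 + 2 + 7 + 15 + 17 + 7 = 58.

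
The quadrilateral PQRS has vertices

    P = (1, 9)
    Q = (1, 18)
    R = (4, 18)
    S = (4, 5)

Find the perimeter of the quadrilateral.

|PQ| = √((0)² + (9)²) = √81 = 9
|QR| = √((3)² + (0)²) = √9 = 3
|RS| = √((0)² + (-13)²) = √169 = 13
|SP| = √((-3)² + (4)²) = √25 = 5
Perimeter = 9 + 3 + 13 + 5 = 30.

30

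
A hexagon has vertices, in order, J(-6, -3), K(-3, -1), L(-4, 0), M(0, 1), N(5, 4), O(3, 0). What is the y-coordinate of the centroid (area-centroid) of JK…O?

34/111

Apply the shoelace formula. First the cross-terms c_i = x_i·y_{i+1} − x_{i+1}·y_i:
  -3, -4, -4, -5, -12, -9  ⇒  2A = -37, A = -18.5.
Then Σ (y_i + y_{i+1})·c_i = -34, so ȳ = -34 / (6·(-18.5)) = 34/111.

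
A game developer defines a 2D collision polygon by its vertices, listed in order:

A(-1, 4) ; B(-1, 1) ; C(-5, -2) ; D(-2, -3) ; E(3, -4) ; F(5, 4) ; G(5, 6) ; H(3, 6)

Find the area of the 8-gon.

55

Apply the surveyor's formula: 2A = Σ (x_i·y_{i+1} − x_{i+1}·y_i), indices taken mod 8.
A→B: (-1)(1) − (-1)(4) = 3
B→C: (-1)(-2) − (-5)(1) = 7
C→D: (-5)(-3) − (-2)(-2) = 11
D→E: (-2)(-4) − (3)(-3) = 17
E→F: (3)(4) − (5)(-4) = 32
F→G: (5)(6) − (5)(4) = 10
G→H: (5)(6) − (3)(6) = 12
H→A: (3)(4) − (-1)(6) = 18
Σ = 110
Area = |Σ|/2 = 55.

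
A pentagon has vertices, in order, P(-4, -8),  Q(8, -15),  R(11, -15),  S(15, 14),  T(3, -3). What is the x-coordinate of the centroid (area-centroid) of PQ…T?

129/17

Apply the shoelace formula. First the cross-terms c_i = x_i·y_{i+1} − x_{i+1}·y_i:
  124, 45, 379, -87, -36  ⇒  2A = 425, A = 212.5.
Then Σ (x_i + x_{i+1})·c_i = 9675, so x̄ = 9675 / (6·212.5) = 129/17.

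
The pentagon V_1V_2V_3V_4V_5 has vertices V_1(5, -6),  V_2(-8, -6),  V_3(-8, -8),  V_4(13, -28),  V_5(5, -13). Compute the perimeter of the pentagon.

68

|V_1V_2| = √((-13)² + (0)²) = √169 = 13
|V_2V_3| = √((0)² + (-2)²) = √4 = 2
|V_3V_4| = √((21)² + (-20)²) = √841 = 29
|V_4V_5| = √((-8)² + (15)²) = √289 = 17
|V_5V_1| = √((0)² + (7)²) = √49 = 7
Perimeter = 13 + 2 + 29 + 17 + 7 = 68.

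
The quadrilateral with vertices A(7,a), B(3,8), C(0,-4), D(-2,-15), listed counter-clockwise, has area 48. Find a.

9

Write out the shoelace sum; only the two edges meeting at A involve a:
2·Area = [((-2)·a − 7·(-15)) + (7·8 − 3·a)] + -20
       = -5·a + 141 = 96
⇒ a = 9.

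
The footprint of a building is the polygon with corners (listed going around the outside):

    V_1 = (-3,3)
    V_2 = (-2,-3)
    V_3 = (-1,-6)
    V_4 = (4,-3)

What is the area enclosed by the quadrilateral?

Apply the surveyor's formula: 2A = Σ (x_i·y_{i+1} − x_{i+1}·y_i), indices taken mod 4.
Σ = (15) + (9) + (27) + (3) = 54
Area = |Σ|/2 = 27.

27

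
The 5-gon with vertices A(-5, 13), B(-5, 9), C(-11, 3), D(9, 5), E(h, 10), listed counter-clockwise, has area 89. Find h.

Write out the shoelace sum; only the two edges meeting at E involve h:
2·Area = [(9·10 − h·5) + (h·13 − (-5)·10)] + 22
       = 8·h + 162 = 178
⇒ h = 2.

2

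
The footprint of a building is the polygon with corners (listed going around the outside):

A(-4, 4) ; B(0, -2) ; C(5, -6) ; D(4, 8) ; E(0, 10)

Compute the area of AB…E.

Apply the shoelace (surveyor's) formula: 2A = Σ (x_i·y_{i+1} − x_{i+1}·y_i), indices taken mod 5.
Σ = (8) + (10) + (64) + (40) + (40) = 162
Area = |Σ|/2 = 81.

81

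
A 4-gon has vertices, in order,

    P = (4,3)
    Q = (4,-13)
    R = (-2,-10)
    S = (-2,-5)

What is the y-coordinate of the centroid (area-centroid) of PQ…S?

-380/63

Apply Gauss's area formula. First the cross-terms c_i = x_i·y_{i+1} − x_{i+1}·y_i:
  -64, -66, -10, 14  ⇒  2A = -126, A = -63.
Then Σ (y_i + y_{i+1})·c_i = 2280, so ȳ = 2280 / (6·(-63)) = -380/63.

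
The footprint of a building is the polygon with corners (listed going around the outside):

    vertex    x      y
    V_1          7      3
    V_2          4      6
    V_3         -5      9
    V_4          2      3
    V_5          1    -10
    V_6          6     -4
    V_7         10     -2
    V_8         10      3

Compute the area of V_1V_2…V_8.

91.5

Apply the shoelace (surveyor's) formula: 2A = Σ (x_i·y_{i+1} − x_{i+1}·y_i), indices taken mod 8.
V_1→V_2: (7)(6) − (4)(3) = 30
V_2→V_3: (4)(9) − (-5)(6) = 66
V_3→V_4: (-5)(3) − (2)(9) = -33
V_4→V_5: (2)(-10) − (1)(3) = -23
V_5→V_6: (1)(-4) − (6)(-10) = 56
V_6→V_7: (6)(-2) − (10)(-4) = 28
V_7→V_8: (10)(3) − (10)(-2) = 50
V_8→V_1: (10)(3) − (7)(3) = 9
Σ = 183
Area = |Σ|/2 = 91.5.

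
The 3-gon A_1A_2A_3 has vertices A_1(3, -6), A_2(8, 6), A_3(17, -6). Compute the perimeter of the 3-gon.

|A_1A_2| = √((5)² + (12)²) = √169 = 13
|A_2A_3| = √((9)² + (-12)²) = √225 = 15
|A_3A_1| = √((-14)² + (0)²) = √196 = 14
Perimeter = 13 + 15 + 14 = 42.

42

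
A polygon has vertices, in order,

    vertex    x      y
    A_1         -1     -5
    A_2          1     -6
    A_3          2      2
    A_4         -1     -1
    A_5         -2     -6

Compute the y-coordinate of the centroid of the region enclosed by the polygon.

-83/33

Apply the shoelace formula. First the cross-terms c_i = x_i·y_{i+1} − x_{i+1}·y_i:
  11, 14, 0, 4, 4  ⇒  2A = 33, A = 16.5.
Then Σ (y_i + y_{i+1})·c_i = -249, so ȳ = -249 / (6·16.5) = -83/33.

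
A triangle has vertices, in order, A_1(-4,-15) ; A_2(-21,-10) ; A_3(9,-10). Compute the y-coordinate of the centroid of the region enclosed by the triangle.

Apply the shoelace formula. First the cross-terms c_i = x_i·y_{i+1} − x_{i+1}·y_i:
  -275, 300, -175  ⇒  2A = -150, A = -75.
Then Σ (y_i + y_{i+1})·c_i = 5250, so ȳ = 5250 / (6·(-75)) = -35/3.

-35/3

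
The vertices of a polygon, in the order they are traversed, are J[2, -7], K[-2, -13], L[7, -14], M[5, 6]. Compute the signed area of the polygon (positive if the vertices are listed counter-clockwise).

72

Apply the surveyor's formula: 2A = Σ (x_i·y_{i+1} − x_{i+1}·y_i), indices taken mod 4.
Cross-terms: -40, 119, 112, -47  ⇒  Σ = 144
Signed area = Σ/2 = 72 (positive ⇒ counter-clockwise traversal).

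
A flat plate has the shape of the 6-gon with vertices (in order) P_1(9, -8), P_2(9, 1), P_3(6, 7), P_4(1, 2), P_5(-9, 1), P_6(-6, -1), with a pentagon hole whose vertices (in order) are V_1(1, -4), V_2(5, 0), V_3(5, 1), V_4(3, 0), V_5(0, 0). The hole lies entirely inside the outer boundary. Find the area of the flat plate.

Outer boundary:
P_1→P_2: (9)(1) − (9)(-8) = 81
P_2→P_3: (9)(7) − (6)(1) = 57
P_3→P_4: (6)(2) − (1)(7) = 5
P_4→P_5: (1)(1) − (-9)(2) = 19
P_5→P_6: (-9)(-1) − (-6)(1) = 15
P_6→P_1: (-6)(-8) − (9)(-1) = 57
Σ = 234
Area = |Σ|/2 = 117.
Hole:
Apply Gauss's area formula: 2A = Σ (x_i·y_{i+1} − x_{i+1}·y_i), indices taken mod 5.
Cross-terms: 20, 5, -3, 0, 0  ⇒  Σ = 22
Area = |Σ|/2 = 11.
Net area = 117 − 11 = 106.

106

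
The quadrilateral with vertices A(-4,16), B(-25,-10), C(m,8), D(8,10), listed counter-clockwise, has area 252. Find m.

The doubled signed area Σ (x_i y_{i+1} − x_{i+1} y_i) is linear in m.
With m=0 it equals 344; the coefficient of m is 20 (from the two edges through C).
So 20·m + 344 = 2·252 = 504 ⇒ m = 8.

8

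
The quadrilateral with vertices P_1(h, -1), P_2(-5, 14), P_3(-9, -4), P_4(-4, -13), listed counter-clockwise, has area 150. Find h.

2

Write out the shoelace sum; only the two edges meeting at P_1 involve h:
2·Area = [((-4)·(-1) − h·(-13)) + (h·14 − (-5)·(-1))] + 247
       = 27·h + 246 = 300
⇒ h = 2.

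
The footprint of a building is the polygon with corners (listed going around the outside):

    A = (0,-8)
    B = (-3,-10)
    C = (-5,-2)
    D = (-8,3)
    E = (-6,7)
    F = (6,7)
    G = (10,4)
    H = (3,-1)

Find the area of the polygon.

156.5

Apply the shoelace formula: 2A = Σ (x_i·y_{i+1} − x_{i+1}·y_i), indices taken mod 8.
Σ = (-24) + (-44) + (-31) + (-38) + (-84) + (-46) + (-22) + (-24) = -313
Area = |Σ|/2 = 156.5.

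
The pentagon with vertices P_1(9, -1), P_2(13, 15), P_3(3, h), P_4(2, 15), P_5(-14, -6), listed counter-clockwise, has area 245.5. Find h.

The doubled signed area Σ (x_i y_{i+1} − x_{i+1} y_i) is linear in h.
With h=0 it equals 414; the coefficient of h is 11 (from the two edges through P_3).
So 11·h + 414 = 2·245.5 = 491 ⇒ h = 7.

7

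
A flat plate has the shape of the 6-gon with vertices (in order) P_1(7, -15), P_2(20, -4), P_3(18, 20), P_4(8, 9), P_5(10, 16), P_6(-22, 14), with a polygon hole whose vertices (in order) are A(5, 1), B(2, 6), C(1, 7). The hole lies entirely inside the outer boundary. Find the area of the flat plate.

753

Outer boundary:
Apply the surveyor's formula: 2A = Σ (x_i·y_{i+1} − x_{i+1}·y_i), indices taken mod 6.
P_1→P_2: (7)(-4) − (20)(-15) = 272
P_2→P_3: (20)(20) − (18)(-4) = 472
P_3→P_4: (18)(9) − (8)(20) = 2
P_4→P_5: (8)(16) − (10)(9) = 38
P_5→P_6: (10)(14) − (-22)(16) = 492
P_6→P_1: (-22)(-15) − (7)(14) = 232
Σ = 1508
Area = |Σ|/2 = 754.
Hole:
Apply the surveyor's formula: 2A = Σ (x_i·y_{i+1} − x_{i+1}·y_i), indices taken mod 3.
A→B: (5)(6) − (2)(1) = 28
B→C: (2)(7) − (1)(6) = 8
C→A: (1)(1) − (5)(7) = -34
Σ = 2
Area = |Σ|/2 = 1.
Net area = 754 − 1 = 753.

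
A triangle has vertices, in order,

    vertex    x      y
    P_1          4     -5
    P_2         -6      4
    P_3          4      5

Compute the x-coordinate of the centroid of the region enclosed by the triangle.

Apply Gauss's area formula. First the cross-terms c_i = x_i·y_{i+1} − x_{i+1}·y_i:
  -14, -46, -40  ⇒  2A = -100, A = -50.
Then Σ (x_i + x_{i+1})·c_i = -200, so x̄ = -200 / (6·(-50)) = 2/3.

2/3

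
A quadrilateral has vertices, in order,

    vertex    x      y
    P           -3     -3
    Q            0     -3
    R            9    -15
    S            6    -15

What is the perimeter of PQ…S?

|PQ| = √((3)² + (0)²) = √9 = 3
|QR| = √((9)² + (-12)²) = √225 = 15
|RS| = √((-3)² + (0)²) = √9 = 3
|SP| = √((-9)² + (12)²) = √225 = 15
Perimeter = 3 + 15 + 3 + 15 = 36.

36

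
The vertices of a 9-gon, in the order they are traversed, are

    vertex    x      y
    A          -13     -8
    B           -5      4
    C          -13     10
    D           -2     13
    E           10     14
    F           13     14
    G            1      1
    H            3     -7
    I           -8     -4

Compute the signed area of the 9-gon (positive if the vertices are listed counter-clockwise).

-253

Apply the shoelace formula: 2A = Σ (x_i·y_{i+1} − x_{i+1}·y_i), indices taken mod 9.
Cross-terms: -92, 2, -149, -158, -42, -1, -10, -68, 12  ⇒  Σ = -506
Signed area = Σ/2 = -253 (negative ⇒ clockwise traversal).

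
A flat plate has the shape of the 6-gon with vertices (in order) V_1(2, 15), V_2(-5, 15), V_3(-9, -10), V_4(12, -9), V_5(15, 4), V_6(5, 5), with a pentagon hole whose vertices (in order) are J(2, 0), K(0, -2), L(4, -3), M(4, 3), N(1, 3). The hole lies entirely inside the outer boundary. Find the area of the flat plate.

381.5

Outer boundary:
Apply the shoelace (surveyor's) formula: 2A = Σ (x_i·y_{i+1} − x_{i+1}·y_i), indices taken mod 6.
Cross-terms: 105, 185, 201, 183, 55, 65  ⇒  Σ = 794
Area = |Σ|/2 = 397.
Hole:
Apply the shoelace formula: 2A = Σ (x_i·y_{i+1} − x_{i+1}·y_i), indices taken mod 5.
Cross-terms: -4, 8, 24, 9, -6  ⇒  Σ = 31
Area = |Σ|/2 = 15.5.
Net area = 397 − 15.5 = 381.5.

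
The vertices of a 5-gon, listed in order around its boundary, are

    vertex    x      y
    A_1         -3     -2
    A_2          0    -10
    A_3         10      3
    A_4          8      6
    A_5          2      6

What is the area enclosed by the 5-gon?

108

Apply the surveyor's formula: 2A = Σ (x_i·y_{i+1} − x_{i+1}·y_i), indices taken mod 5.
Σ = (30) + (100) + (36) + (36) + (14) = 216
Area = |Σ|/2 = 108.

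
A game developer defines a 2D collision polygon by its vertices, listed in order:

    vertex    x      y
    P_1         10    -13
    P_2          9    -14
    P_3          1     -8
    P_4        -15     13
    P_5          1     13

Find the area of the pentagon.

Σ = (-23) + (-58) + (-107) + (-208) + (-143) = -539
Area = |Σ|/2 = 269.5.

269.5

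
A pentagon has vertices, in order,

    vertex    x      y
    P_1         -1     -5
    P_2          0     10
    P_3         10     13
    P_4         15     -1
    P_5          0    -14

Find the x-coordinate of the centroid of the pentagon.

841/147

Apply the shoelace (surveyor's) formula. First the cross-terms c_i = x_i·y_{i+1} − x_{i+1}·y_i:
  -10, -100, -205, -210, -14  ⇒  2A = -539, A = -269.5.
Then Σ (x_i + x_{i+1})·c_i = -9251, so x̄ = -9251 / (6·(-269.5)) = 841/147.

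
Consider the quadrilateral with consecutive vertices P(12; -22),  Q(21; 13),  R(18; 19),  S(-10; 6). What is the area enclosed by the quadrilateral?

614.5

Apply the surveyor's formula: 2A = Σ (x_i·y_{i+1} − x_{i+1}·y_i), indices taken mod 4.
P→Q: (12)(13) − (21)(-22) = 618
Q→R: (21)(19) − (18)(13) = 165
R→S: (18)(6) − (-10)(19) = 298
S→P: (-10)(-22) − (12)(6) = 148
Σ = 1229
Area = |Σ|/2 = 614.5.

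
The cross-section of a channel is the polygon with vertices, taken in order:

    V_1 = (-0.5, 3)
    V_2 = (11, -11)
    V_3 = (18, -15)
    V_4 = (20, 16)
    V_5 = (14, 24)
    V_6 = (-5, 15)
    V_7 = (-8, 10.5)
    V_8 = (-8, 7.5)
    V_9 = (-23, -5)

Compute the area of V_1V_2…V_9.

Apply the shoelace formula: 2A = Σ (x_i·y_{i+1} − x_{i+1}·y_i), indices taken mod 9.
Cross-terms: -27.5, 33, 588, 256, 330, 67.5, 24, 212.5, -71.5  ⇒  Σ = 1412
Area = |Σ|/2 = 706.

706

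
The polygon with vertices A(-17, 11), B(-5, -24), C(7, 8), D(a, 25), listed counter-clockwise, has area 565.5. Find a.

-20

The doubled signed area Σ (x_i y_{i+1} − x_{i+1} y_i) is linear in a.
With a=0 it equals 1191; the coefficient of a is 3 (from the two edges through D).
So 3·a + 1191 = 2·565.5 = 1131 ⇒ a = -20.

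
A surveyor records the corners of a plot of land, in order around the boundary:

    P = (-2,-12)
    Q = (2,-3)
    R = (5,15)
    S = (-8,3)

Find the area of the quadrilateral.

156

Cross-terms: 30, 45, 135, 102  ⇒  Σ = 312
Area = |Σ|/2 = 156.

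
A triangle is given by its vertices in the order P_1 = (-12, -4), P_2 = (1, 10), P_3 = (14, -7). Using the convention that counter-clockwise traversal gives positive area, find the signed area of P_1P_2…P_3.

Apply the shoelace formula: 2A = Σ (x_i·y_{i+1} − x_{i+1}·y_i), indices taken mod 3.
Cross-terms: -116, -147, -140  ⇒  Σ = -403
Signed area = Σ/2 = -201.5 (negative ⇒ clockwise traversal).

-201.5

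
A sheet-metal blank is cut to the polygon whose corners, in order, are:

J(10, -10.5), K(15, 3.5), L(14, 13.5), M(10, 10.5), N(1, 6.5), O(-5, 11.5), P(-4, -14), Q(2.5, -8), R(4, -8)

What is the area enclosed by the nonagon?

Apply the shoelace (surveyor's) formula: 2A = Σ (x_i·y_{i+1} − x_{i+1}·y_i), indices taken mod 9.
Σ = (192.5) + (153.5) + (12) + (54.5) + (44) + (116) + (67) + (12) + (38) = 689.5
Area = |Σ|/2 = 344.75.

344.75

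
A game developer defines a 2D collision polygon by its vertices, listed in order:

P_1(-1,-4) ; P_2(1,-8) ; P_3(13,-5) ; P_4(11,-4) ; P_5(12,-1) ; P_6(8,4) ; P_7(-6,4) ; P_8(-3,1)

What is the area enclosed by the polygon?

Σ = (12) + (99) + (3) + (37) + (56) + (56) + (6) + (13) = 282
Area = |Σ|/2 = 141.

141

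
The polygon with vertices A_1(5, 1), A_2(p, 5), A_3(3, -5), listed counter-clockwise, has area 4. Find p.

The doubled signed area Σ (x_i y_{i+1} − x_{i+1} y_i) is linear in p.
With p=0 it equals 38; the coefficient of p is -6 (from the two edges through A_2).
So -6·p + 38 = 2·4 = 8 ⇒ p = 5.

5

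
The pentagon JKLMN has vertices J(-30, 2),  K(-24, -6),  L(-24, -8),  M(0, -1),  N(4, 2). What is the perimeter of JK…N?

|JK| = √((6)² + (-8)²) = √100 = 10
|KL| = √((0)² + (-2)²) = √4 = 2
|LM| = √((24)² + (7)²) = √625 = 25
|MN| = √((4)² + (3)²) = √25 = 5
|NJ| = √((-34)² + (0)²) = √1156 = 34
Perimeter = 10 + 2 + 25 + 5 + 34 = 76.

76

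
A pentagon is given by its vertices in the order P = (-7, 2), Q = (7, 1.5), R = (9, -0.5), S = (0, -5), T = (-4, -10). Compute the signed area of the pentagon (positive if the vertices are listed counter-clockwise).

Apply the surveyor's formula: 2A = Σ (x_i·y_{i+1} − x_{i+1}·y_i), indices taken mod 5.
P→Q: (-7)(1.5) − (7)(2) = -24.5
Q→R: (7)(-0.5) − (9)(1.5) = -17
R→S: (9)(-5) − (0)(-0.5) = -45
S→T: (0)(-10) − (-4)(-5) = -20
T→P: (-4)(2) − (-7)(-10) = -78
Σ = -184.5
Signed area = Σ/2 = -92.25 (negative ⇒ clockwise traversal).

-92.25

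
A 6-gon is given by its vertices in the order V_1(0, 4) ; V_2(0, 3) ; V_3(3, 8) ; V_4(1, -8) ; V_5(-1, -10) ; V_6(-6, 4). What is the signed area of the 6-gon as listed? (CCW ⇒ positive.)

-73.5

Apply the surveyor's formula: 2A = Σ (x_i·y_{i+1} − x_{i+1}·y_i), indices taken mod 6.
Σ = (0) + (-9) + (-32) + (-18) + (-64) + (-24) = -147
Signed area = Σ/2 = -73.5 (negative ⇒ clockwise traversal).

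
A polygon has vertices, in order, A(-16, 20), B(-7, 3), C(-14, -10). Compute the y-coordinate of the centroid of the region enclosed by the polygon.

13/3

Apply the shoelace (surveyor's) formula. First the cross-terms c_i = x_i·y_{i+1} − x_{i+1}·y_i:
  92, 112, -440  ⇒  2A = -236, A = -118.
Then Σ (y_i + y_{i+1})·c_i = -3068, so ȳ = -3068 / (6·(-118)) = 13/3.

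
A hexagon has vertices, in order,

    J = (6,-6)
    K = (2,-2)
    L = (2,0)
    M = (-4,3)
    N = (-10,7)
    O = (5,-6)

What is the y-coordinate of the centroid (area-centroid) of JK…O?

Apply the shoelace formula. First the cross-terms c_i = x_i·y_{i+1} − x_{i+1}·y_i:
  0, 4, 6, 2, 25, 6  ⇒  2A = 43, A = 21.5.
Then Σ (y_i + y_{i+1})·c_i = -17, so ȳ = -17 / (6·21.5) = -17/129.

-17/129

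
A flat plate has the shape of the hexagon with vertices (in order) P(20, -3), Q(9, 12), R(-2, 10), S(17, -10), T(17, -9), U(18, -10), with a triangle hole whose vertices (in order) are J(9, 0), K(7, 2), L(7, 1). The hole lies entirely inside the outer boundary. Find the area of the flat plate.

Outer boundary:
Apply the shoelace formula: 2A = Σ (x_i·y_{i+1} − x_{i+1}·y_i), indices taken mod 6.
Σ = (267) + (114) + (-150) + (17) + (-8) + (146) = 386
Area = |Σ|/2 = 193.
Hole:
Cross-terms: 18, -7, -9  ⇒  Σ = 2
Area = |Σ|/2 = 1.
Net area = 193 − 1 = 192.

192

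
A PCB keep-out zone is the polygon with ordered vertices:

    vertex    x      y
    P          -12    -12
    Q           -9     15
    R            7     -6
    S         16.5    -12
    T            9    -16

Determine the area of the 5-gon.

Σ = (-288) + (-51) + (15) + (-156) + (-300) = -780
Area = |Σ|/2 = 390.

390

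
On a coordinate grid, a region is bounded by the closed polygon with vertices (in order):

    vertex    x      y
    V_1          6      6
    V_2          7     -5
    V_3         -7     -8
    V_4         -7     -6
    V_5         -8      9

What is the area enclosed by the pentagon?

Apply Gauss's area formula: 2A = Σ (x_i·y_{i+1} − x_{i+1}·y_i), indices taken mod 5.
Σ = (-72) + (-91) + (-14) + (-111) + (-102) = -390
Area = |Σ|/2 = 195.

195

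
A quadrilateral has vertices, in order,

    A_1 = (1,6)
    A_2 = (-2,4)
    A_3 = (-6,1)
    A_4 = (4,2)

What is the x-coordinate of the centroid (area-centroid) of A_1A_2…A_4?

-25/66

Apply the surveyor's formula. First the cross-terms c_i = x_i·y_{i+1} − x_{i+1}·y_i:
  16, 22, -16, 22  ⇒  2A = 44, A = 22.
Then Σ (x_i + x_{i+1})·c_i = -50, so x̄ = -50 / (6·22) = -25/66.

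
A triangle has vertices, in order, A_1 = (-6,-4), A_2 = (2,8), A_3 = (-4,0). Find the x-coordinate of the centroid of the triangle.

-8/3

Apply the shoelace (surveyor's) formula. First the cross-terms c_i = x_i·y_{i+1} − x_{i+1}·y_i:
  -40, 32, 16  ⇒  2A = 8, A = 4.
Then Σ (x_i + x_{i+1})·c_i = -64, so x̄ = -64 / (6·4) = -8/3.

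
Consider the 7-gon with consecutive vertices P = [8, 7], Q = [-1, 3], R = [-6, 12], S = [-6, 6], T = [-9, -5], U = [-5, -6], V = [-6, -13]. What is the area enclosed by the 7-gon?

138.5

Apply the surveyor's formula: 2A = Σ (x_i·y_{i+1} − x_{i+1}·y_i), indices taken mod 7.
Σ = (31) + (6) + (36) + (84) + (29) + (29) + (62) = 277
Area = |Σ|/2 = 138.5.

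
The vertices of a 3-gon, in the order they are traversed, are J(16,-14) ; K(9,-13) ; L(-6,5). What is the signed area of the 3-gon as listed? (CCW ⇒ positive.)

Cross-terms: -82, -33, 4  ⇒  Σ = -111
Signed area = Σ/2 = -55.5 (negative ⇒ clockwise traversal).

-55.5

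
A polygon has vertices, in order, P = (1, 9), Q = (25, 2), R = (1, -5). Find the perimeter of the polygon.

64

|PQ| = √((24)² + (-7)²) = √625 = 25
|QR| = √((-24)² + (-7)²) = √625 = 25
|RP| = √((0)² + (14)²) = √196 = 14
Perimeter = 25 + 25 + 14 = 64.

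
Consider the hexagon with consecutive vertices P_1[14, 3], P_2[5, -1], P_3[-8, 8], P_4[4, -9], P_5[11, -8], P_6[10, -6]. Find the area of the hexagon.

119

Cross-terms: -29, 32, 40, 67, 14, 114  ⇒  Σ = 238
Area = |Σ|/2 = 119.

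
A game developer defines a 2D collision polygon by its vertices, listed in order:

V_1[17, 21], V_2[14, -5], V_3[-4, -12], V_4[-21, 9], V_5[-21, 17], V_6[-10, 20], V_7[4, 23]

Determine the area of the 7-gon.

945

Apply the shoelace (surveyor's) formula: 2A = Σ (x_i·y_{i+1} − x_{i+1}·y_i), indices taken mod 7.
Cross-terms: -379, -188, -288, -168, -250, -310, -307  ⇒  Σ = -1890
Area = |Σ|/2 = 945.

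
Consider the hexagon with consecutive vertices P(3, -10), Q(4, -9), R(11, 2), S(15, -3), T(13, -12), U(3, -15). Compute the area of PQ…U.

114

P→Q: (3)(-9) − (4)(-10) = 13
Q→R: (4)(2) − (11)(-9) = 107
R→S: (11)(-3) − (15)(2) = -63
S→T: (15)(-12) − (13)(-3) = -141
T→U: (13)(-15) − (3)(-12) = -159
U→P: (3)(-10) − (3)(-15) = 15
Σ = -228
Area = |Σ|/2 = 114.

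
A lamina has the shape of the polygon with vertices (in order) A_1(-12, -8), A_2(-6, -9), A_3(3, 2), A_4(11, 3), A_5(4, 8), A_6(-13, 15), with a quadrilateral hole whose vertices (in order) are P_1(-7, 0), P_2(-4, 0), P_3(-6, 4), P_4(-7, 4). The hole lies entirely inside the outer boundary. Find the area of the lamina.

285

Outer boundary:
Apply the shoelace formula: 2A = Σ (x_i·y_{i+1} − x_{i+1}·y_i), indices taken mod 6.
Σ = (60) + (15) + (-13) + (76) + (164) + (284) = 586
Area = |Σ|/2 = 293.
Hole:
Apply the shoelace formula: 2A = Σ (x_i·y_{i+1} − x_{i+1}·y_i), indices taken mod 4.
Cross-terms: 0, -16, 4, 28  ⇒  Σ = 16
Area = |Σ|/2 = 8.
Net area = 293 − 8 = 285.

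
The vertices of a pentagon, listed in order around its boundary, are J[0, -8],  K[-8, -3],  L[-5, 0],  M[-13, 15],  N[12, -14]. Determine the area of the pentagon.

J→K: (0)(-3) − (-8)(-8) = -64
K→L: (-8)(0) − (-5)(-3) = -15
L→M: (-5)(15) − (-13)(0) = -75
M→N: (-13)(-14) − (12)(15) = 2
N→J: (12)(-8) − (0)(-14) = -96
Σ = -248
Area = |Σ|/2 = 124.

124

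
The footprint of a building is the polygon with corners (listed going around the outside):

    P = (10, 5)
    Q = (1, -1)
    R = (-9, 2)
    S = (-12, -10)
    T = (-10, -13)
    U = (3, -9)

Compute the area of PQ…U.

Apply the shoelace (surveyor's) formula: 2A = Σ (x_i·y_{i+1} − x_{i+1}·y_i), indices taken mod 6.
Σ = (-15) + (-7) + (114) + (56) + (129) + (105) = 382
Area = |Σ|/2 = 191.

191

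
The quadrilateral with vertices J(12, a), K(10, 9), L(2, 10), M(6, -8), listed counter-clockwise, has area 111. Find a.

-3

Write out the shoelace sum; only the two edges meeting at J involve a:
2·Area = [(6·a − 12·(-8)) + (12·9 − 10·a)] + 6
       = -4·a + 210 = 222
⇒ a = -3.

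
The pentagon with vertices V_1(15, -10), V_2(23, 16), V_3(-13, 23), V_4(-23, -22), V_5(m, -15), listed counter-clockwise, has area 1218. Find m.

Write out the shoelace sum; only the two edges meeting at V_5 involve m:
2·Area = [((-23)·(-15) − m·(-22)) + (m·(-10) − 15·(-15))] + 2022
       = 12·m + 2592 = 2436
⇒ m = -13.

-13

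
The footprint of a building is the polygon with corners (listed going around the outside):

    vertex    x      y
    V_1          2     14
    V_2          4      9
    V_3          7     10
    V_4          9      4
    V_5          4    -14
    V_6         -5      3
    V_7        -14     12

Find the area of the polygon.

V_1→V_2: (2)(9) − (4)(14) = -38
V_2→V_3: (4)(10) − (7)(9) = -23
V_3→V_4: (7)(4) − (9)(10) = -62
V_4→V_5: (9)(-14) − (4)(4) = -142
V_5→V_6: (4)(3) − (-5)(-14) = -58
V_6→V_7: (-5)(12) − (-14)(3) = -18
V_7→V_1: (-14)(14) − (2)(12) = -220
Σ = -561
Area = |Σ|/2 = 280.5.

280.5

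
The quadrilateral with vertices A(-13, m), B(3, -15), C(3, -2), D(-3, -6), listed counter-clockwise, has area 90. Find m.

The doubled signed area Σ (x_i y_{i+1} − x_{i+1} y_i) is linear in m.
With m=0 it equals 132; the coefficient of m is -6 (from the two edges through A).
So -6·m + 132 = 2·90 = 180 ⇒ m = -8.

-8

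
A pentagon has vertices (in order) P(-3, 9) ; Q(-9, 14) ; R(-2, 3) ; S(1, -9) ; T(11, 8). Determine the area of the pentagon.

P→Q: (-3)(14) − (-9)(9) = 39
Q→R: (-9)(3) − (-2)(14) = 1
R→S: (-2)(-9) − (1)(3) = 15
S→T: (1)(8) − (11)(-9) = 107
T→P: (11)(9) − (-3)(8) = 123
Σ = 285
Area = |Σ|/2 = 142.5.

142.5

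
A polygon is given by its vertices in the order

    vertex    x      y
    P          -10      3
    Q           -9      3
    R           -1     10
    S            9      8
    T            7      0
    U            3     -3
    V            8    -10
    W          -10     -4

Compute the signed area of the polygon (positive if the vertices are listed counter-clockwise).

-236.5

Σ = (-3) + (-87) + (-98) + (-56) + (-21) + (-6) + (-132) + (-70) = -473
Signed area = Σ/2 = -236.5 (negative ⇒ clockwise traversal).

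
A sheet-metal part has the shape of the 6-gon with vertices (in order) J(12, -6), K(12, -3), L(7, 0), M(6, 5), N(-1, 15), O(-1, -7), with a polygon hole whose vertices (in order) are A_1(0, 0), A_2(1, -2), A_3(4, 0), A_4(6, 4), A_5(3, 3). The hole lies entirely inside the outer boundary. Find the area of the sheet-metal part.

Outer boundary:
Apply the surveyor's formula: 2A = Σ (x_i·y_{i+1} − x_{i+1}·y_i), indices taken mod 6.
Σ = (36) + (21) + (35) + (95) + (22) + (90) = 299
Area = |Σ|/2 = 149.5.
Hole:
Apply Gauss's area formula: 2A = Σ (x_i·y_{i+1} − x_{i+1}·y_i), indices taken mod 5.
Σ = (0) + (8) + (16) + (6) + (0) = 30
Area = |Σ|/2 = 15.
Net area = 149.5 − 15 = 134.5.

134.5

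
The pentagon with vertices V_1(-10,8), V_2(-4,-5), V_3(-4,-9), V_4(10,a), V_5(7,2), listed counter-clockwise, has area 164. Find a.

-4

The doubled signed area Σ (x_i y_{i+1} − x_{i+1} y_i) is linear in a.
With a=0 it equals 284; the coefficient of a is -11 (from the two edges through V_4).
So -11·a + 284 = 2·164 = 328 ⇒ a = -4.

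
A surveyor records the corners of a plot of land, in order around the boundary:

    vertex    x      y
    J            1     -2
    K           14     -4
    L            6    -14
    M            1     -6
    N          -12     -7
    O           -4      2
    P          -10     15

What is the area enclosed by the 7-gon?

Apply the surveyor's formula: 2A = Σ (x_i·y_{i+1} − x_{i+1}·y_i), indices taken mod 7.
Σ = (24) + (-172) + (-22) + (-79) + (-52) + (-40) + (5) = -336
Area = |Σ|/2 = 168.

168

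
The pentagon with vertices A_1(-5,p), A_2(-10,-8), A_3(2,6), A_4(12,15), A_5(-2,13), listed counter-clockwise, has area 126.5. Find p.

6

The doubled signed area Σ (x_i y_{i+1} − x_{i+1} y_i) is linear in p.
With p=0 it equals 205; the coefficient of p is 8 (from the two edges through A_1).
So 8·p + 205 = 2·126.5 = 253 ⇒ p = 6.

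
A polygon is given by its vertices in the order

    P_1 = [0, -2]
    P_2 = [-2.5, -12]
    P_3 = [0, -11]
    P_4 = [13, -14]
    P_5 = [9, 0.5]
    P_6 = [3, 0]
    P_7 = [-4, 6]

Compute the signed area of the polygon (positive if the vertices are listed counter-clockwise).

Apply the shoelace formula: 2A = Σ (x_i·y_{i+1} − x_{i+1}·y_i), indices taken mod 7.
Σ = (-5) + (27.5) + (143) + (132.5) + (-1.5) + (18) + (8) = 322.5
Signed area = Σ/2 = 161.25 (positive ⇒ counter-clockwise traversal).

161.25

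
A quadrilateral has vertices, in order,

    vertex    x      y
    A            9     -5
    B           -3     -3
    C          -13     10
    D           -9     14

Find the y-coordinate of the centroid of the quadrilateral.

Apply Gauss's area formula. First the cross-terms c_i = x_i·y_{i+1} − x_{i+1}·y_i:
  -42, -69, -92, -81  ⇒  2A = -284, A = -142.
Then Σ (y_i + y_{i+1})·c_i = -3084, so ȳ = -3084 / (6·(-142)) = 257/71.

257/71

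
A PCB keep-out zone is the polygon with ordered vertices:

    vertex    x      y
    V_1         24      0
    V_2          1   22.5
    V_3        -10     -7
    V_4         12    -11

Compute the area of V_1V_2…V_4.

608

Cross-terms: 540, 218, 194, 264  ⇒  Σ = 1216
Area = |Σ|/2 = 608.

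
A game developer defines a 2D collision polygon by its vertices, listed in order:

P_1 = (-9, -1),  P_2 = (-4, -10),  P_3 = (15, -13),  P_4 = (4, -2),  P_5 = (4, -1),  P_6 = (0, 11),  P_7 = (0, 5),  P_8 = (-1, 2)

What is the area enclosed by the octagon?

191

Σ = (86) + (202) + (22) + (4) + (44) + (0) + (5) + (19) = 382
Area = |Σ|/2 = 191.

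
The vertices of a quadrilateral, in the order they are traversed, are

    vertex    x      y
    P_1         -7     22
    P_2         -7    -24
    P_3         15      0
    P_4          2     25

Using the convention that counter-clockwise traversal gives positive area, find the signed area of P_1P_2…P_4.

638

Cross-terms: 322, 360, 375, 219  ⇒  Σ = 1276
Signed area = Σ/2 = 638 (positive ⇒ counter-clockwise traversal).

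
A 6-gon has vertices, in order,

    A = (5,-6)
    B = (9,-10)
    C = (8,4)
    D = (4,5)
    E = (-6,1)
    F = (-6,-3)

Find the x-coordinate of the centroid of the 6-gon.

83/33

Apply the surveyor's formula. First the cross-terms c_i = x_i·y_{i+1} − x_{i+1}·y_i:
  4, 116, 24, 34, 24, 51  ⇒  2A = 253, A = 126.5.
Then Σ (x_i + x_{i+1})·c_i = 1909, so x̄ = 1909 / (6·126.5) = 83/33.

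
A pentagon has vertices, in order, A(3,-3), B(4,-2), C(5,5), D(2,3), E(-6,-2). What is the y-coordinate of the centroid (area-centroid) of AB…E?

-2/79

Apply Gauss's area formula. First the cross-terms c_i = x_i·y_{i+1} − x_{i+1}·y_i:
  6, 30, 5, 14, 24  ⇒  2A = 79, A = 39.5.
Then Σ (y_i + y_{i+1})·c_i = -6, so ȳ = -6 / (6·39.5) = -2/79.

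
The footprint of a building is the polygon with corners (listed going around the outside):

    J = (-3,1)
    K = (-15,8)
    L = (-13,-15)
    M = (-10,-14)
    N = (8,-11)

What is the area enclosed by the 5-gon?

Apply the shoelace formula: 2A = Σ (x_i·y_{i+1} − x_{i+1}·y_i), indices taken mod 5.
Cross-terms: -9, 329, 32, 222, -25  ⇒  Σ = 549
Area = |Σ|/2 = 274.5.

274.5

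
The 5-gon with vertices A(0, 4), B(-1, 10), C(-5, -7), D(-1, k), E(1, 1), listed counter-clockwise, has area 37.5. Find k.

-3

The doubled signed area Σ (x_i y_{i+1} − x_{i+1} y_i) is linear in k.
With k=0 it equals 57; the coefficient of k is -6 (from the two edges through D).
So -6·k + 57 = 2·37.5 = 75 ⇒ k = -3.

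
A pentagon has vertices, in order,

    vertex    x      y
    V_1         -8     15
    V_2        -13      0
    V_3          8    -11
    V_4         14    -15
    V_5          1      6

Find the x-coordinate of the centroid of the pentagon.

-503/267

Apply the surveyor's formula. First the cross-terms c_i = x_i·y_{i+1} − x_{i+1}·y_i:
  195, 143, 34, 99, 63  ⇒  2A = 534, A = 267.
Then Σ (x_i + x_{i+1})·c_i = -3018, so x̄ = -3018 / (6·267) = -503/267.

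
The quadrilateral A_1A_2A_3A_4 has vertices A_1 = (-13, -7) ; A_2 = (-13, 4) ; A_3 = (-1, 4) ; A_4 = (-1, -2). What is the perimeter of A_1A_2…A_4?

|A_1A_2| = √((0)² + (11)²) = √121 = 11
|A_2A_3| = √((12)² + (0)²) = √144 = 12
|A_3A_4| = √((0)² + (-6)²) = √36 = 6
|A_4A_1| = √((-12)² + (-5)²) = √169 = 13
Perimeter = 11 + 12 + 6 + 13 = 42.

42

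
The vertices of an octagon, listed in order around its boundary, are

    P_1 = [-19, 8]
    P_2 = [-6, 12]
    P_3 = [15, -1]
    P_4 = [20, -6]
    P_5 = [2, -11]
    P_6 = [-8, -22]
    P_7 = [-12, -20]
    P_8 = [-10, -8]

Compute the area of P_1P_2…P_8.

Apply the shoelace formula: 2A = Σ (x_i·y_{i+1} − x_{i+1}·y_i), indices taken mod 8.
Σ = (-180) + (-174) + (-70) + (-208) + (-132) + (-104) + (-104) + (-232) = -1204
Area = |Σ|/2 = 602.

602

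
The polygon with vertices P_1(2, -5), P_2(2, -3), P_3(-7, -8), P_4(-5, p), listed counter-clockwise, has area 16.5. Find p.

-9

The doubled signed area Σ (x_i y_{i+1} − x_{i+1} y_i) is linear in p.
With p=0 it equals -48; the coefficient of p is -9 (from the two edges through P_4).
So -9·p + -48 = 2·16.5 = 33 ⇒ p = -9.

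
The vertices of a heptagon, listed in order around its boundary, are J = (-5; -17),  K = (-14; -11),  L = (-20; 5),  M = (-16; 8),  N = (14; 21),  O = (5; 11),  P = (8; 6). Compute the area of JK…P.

Σ = (-183) + (-290) + (-80) + (-448) + (49) + (-58) + (-106) = -1116
Area = |Σ|/2 = 558.

558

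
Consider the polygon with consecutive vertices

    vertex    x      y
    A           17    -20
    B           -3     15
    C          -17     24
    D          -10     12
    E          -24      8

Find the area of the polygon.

483

Apply the shoelace (surveyor's) formula: 2A = Σ (x_i·y_{i+1} − x_{i+1}·y_i), indices taken mod 5.
Σ = (195) + (183) + (36) + (208) + (344) = 966
Area = |Σ|/2 = 483.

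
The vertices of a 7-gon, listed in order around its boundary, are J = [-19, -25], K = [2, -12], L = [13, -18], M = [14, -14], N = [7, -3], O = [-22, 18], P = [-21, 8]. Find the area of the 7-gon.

Apply Gauss's area formula: 2A = Σ (x_i·y_{i+1} − x_{i+1}·y_i), indices taken mod 7.
Σ = (278) + (120) + (70) + (56) + (60) + (202) + (677) = 1463
Area = |Σ|/2 = 731.5.

731.5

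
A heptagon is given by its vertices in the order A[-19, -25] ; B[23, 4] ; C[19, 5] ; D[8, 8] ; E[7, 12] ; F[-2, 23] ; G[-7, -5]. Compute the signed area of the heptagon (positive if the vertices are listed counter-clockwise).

563

Apply the shoelace (surveyor's) formula: 2A = Σ (x_i·y_{i+1} − x_{i+1}·y_i), indices taken mod 7.
A→B: (-19)(4) − (23)(-25) = 499
B→C: (23)(5) − (19)(4) = 39
C→D: (19)(8) − (8)(5) = 112
D→E: (8)(12) − (7)(8) = 40
E→F: (7)(23) − (-2)(12) = 185
F→G: (-2)(-5) − (-7)(23) = 171
G→A: (-7)(-25) − (-19)(-5) = 80
Σ = 1126
Signed area = Σ/2 = 563 (positive ⇒ counter-clockwise traversal).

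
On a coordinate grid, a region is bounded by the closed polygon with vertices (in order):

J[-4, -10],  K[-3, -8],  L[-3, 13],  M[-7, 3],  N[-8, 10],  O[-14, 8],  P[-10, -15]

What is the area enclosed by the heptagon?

190.5

Σ = (2) + (-63) + (82) + (-46) + (76) + (290) + (40) = 381
Area = |Σ|/2 = 190.5.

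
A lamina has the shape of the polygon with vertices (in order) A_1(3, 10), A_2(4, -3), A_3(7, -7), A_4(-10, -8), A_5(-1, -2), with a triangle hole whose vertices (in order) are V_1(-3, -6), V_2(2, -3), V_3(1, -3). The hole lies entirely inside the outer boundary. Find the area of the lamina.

85.5

Outer boundary:
Apply Gauss's area formula: 2A = Σ (x_i·y_{i+1} − x_{i+1}·y_i), indices taken mod 5.
A_1→A_2: (3)(-3) − (4)(10) = -49
A_2→A_3: (4)(-7) − (7)(-3) = -7
A_3→A_4: (7)(-8) − (-10)(-7) = -126
A_4→A_5: (-10)(-2) − (-1)(-8) = 12
A_5→A_1: (-1)(10) − (3)(-2) = -4
Σ = -174
Area = |Σ|/2 = 87.
Hole:
Σ = (21) + (-3) + (-15) = 3
Area = |Σ|/2 = 1.5.
Net area = 87 − 1.5 = 85.5.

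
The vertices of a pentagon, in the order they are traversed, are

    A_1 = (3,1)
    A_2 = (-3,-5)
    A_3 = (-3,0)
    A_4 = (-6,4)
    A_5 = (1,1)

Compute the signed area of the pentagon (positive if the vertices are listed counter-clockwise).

-25.5

Cross-terms: -12, -15, -12, -10, -2  ⇒  Σ = -51
Signed area = Σ/2 = -25.5 (negative ⇒ clockwise traversal).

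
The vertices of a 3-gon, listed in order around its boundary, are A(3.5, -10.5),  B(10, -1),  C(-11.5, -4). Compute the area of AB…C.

92.375

Apply Gauss's area formula: 2A = Σ (x_i·y_{i+1} − x_{i+1}·y_i), indices taken mod 3.
Σ = (101.5) + (-51.5) + (134.75) = 184.75
Area = |Σ|/2 = 92.375.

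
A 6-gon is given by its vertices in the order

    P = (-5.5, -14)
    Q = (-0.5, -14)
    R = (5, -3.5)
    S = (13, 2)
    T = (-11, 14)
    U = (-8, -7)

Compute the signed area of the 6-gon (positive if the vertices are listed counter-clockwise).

331.875

Σ = (70) + (71.75) + (55.5) + (204) + (189) + (73.5) = 663.75
Signed area = Σ/2 = 331.875 (positive ⇒ counter-clockwise traversal).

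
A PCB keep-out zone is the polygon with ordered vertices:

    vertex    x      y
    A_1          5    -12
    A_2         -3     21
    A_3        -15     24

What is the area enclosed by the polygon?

186

Σ = (69) + (243) + (60) = 372
Area = |Σ|/2 = 186.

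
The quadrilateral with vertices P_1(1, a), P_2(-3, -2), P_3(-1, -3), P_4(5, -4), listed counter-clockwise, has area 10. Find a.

-1

The doubled signed area Σ (x_i y_{i+1} − x_{i+1} y_i) is linear in a.
With a=0 it equals 28; the coefficient of a is 8 (from the two edges through P_1).
So 8·a + 28 = 2·10 = 20 ⇒ a = -1.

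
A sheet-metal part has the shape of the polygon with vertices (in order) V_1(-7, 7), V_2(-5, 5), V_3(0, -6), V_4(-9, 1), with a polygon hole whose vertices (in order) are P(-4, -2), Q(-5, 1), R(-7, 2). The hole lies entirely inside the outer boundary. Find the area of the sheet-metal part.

37.5

Outer boundary:
Apply the shoelace (surveyor's) formula: 2A = Σ (x_i·y_{i+1} − x_{i+1}·y_i), indices taken mod 4.
Σ = (0) + (30) + (-54) + (-56) = -80
Area = |Σ|/2 = 40.
Hole:
Cross-terms: -14, -3, 22  ⇒  Σ = 5
Area = |Σ|/2 = 2.5.
Net area = 40 − 2.5 = 37.5.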